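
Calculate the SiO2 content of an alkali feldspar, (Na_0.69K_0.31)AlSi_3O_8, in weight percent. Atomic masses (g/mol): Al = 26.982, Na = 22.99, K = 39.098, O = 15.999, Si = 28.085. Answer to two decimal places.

67.46 wt%

Formula mass = 267.212 g/mol.
3 Si → 3.0000 mol SiO2 per formula unit; M(SiO2) = 60.083, so SiO2 mass = 180.249 g.
180.249/267.212 × 100 = 67.46 wt%.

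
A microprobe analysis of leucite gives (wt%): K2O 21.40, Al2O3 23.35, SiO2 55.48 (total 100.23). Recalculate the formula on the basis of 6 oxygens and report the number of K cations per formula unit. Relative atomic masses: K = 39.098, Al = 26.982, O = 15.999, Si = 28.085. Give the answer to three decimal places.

0.987 K apfu

K2O: 21.40/94.195 = 0.22719 mol → 0.45438 mol K, 0.22719 mol O.
Al2O3: 23.35/101.961 = 0.22901 mol → 0.45802 mol Al, 0.68703 mol O.
SiO2: 55.48/60.083 = 0.92339 mol → 0.92339 mol Si, 1.84678 mol O.
Total oxygen = 2.76100 mol. Normalization factor = 6/2.76100 = 2.17313.
K per 6 O = 0.45438 × 2.17313 = 0.987.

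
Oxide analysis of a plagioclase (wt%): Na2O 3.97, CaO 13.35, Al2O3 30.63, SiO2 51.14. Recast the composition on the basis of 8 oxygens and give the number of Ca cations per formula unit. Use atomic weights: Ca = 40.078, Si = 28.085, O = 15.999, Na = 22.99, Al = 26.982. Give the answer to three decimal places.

0.655 Ca apfu

Na2O (M=61.979): mol = 0.06405; Na = 0.12810, O = 0.06405.
CaO (M=56.077): mol = 0.23807; Ca = 0.23807, O = 0.23807.
Al2O3 (M=101.961): mol = 0.30041; Al = 0.60082, O = 0.90123.
SiO2 (M=60.083): mol = 0.85116; Si = 0.85116, O = 1.70232.
ΣO = 2.90567; factor = 8/ΣO = 2.75324.
Ca apfu = 0.23807 × 2.75324 = 0.655.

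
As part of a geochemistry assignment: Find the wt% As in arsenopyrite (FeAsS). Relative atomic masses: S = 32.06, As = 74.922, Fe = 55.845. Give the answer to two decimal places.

Formula mass = 1·55.845 + 1·74.922 + 1·32.06 = 162.827 g/mol, of which 74.922 g is As.
So As makes up 74.922/162.827 = 0.4601 of the mass, i.e. 46.01%.

46.01 mass %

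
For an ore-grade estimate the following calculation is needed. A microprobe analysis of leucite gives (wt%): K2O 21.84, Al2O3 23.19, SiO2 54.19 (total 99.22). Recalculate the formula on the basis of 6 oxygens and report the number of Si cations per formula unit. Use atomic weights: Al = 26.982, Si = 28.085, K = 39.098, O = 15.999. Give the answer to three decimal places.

21.84 wt% K2O ÷ 94.195 g/mol = 0.23186 mol, giving 0.46372 K and 0.23186 O.
23.19 wt% Al2O3 ÷ 101.961 g/mol = 0.22744 mol, giving 0.45488 Al and 0.68232 O.
54.19 wt% SiO2 ÷ 60.083 g/mol = 0.90192 mol, giving 0.90192 Si and 1.80384 O.
Oxygen sums to 2.71802; scaling by 6/2.71802 = 2.20749 puts the formula on 6 O.
Si: 0.90192 × 2.20749 = 1.991 atoms per formula unit.

1.991 Si apfu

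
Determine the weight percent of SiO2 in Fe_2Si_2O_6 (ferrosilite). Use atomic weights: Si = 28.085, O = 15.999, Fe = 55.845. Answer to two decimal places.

45.54 wt%

Molar mass of Fe_2Si_2O_6 = 2*55.845 + 2*28.085 + 6*15.999 = 263.854 g/mol.
Each formula unit contains 2 Si, equivalent to 2/1 = 2.0000 mol SiO2.
M(SiO2) = 1×28.085 + 2×15.999 = 60.083 g/mol.
Mass of SiO2 per formula unit = 2.0000 × 60.083 = 120.166 g.
SiO2 wt% = 120.166 / 263.854 × 100 = 45.54%.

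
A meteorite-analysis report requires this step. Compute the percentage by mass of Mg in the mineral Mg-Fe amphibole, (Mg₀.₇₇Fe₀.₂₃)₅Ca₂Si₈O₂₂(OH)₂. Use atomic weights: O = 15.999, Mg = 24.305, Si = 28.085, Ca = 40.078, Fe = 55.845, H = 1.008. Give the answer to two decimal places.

M((Mg₀.₇₇Fe₀.₂₃)₅Ca₂Si₈O₂₂(OH)₂) = 848.624 g/mol.
Mg contributes 3.85 × 24.305 = 93.574 g per mole.
93.574/848.624 = 0.1103 → 11.03%.

11.03 weight percent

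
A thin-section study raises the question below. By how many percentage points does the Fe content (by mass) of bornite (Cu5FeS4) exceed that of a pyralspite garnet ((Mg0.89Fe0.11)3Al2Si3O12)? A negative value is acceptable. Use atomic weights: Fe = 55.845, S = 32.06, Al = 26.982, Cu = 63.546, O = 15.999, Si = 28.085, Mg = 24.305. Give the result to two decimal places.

6.67 percentage points

Fe in Cu5FeS4: molar mass 501.815 g/mol; 1×55.845 = 55.845 g → 11.13 wt%.
Fe in (Mg0.89Fe0.11)3Al2Si3O12: molar mass 413.530 g/mol; 0.33×55.845 = 18.429 g → 4.46 wt%.
Difference = 11.13 − 4.46 = 6.67 percentage points.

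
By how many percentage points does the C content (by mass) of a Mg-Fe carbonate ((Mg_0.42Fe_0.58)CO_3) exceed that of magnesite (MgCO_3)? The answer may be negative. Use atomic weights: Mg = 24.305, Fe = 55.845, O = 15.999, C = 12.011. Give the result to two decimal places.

C in (Mg_0.42Fe_0.58)CO_3: molar mass 102.606 g/mol; 1×12.011 = 12.011 g → 11.71 wt%.
C in MgCO_3: molar mass 84.313 g/mol; 1×12.011 = 12.011 g → 14.25 wt%.
Difference = 11.71 − 14.25 = -2.54 percentage points.

-2.54 percentage points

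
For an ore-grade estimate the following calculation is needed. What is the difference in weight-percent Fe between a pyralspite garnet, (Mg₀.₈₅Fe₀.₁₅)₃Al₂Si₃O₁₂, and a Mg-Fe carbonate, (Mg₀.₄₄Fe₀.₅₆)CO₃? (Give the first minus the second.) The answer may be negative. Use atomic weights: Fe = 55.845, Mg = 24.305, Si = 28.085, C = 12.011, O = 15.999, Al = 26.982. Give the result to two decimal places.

-24.65 percentage points

M((Mg₀.₈₅Fe₀.₁₅)₃Al₂Si₃O₁₂) = 417.315 g/mol, so wt% Fe = 25.130/417.315 × 100 = 6.02%.
M((Mg₀.₄₄Fe₀.₅₆)CO₃) = 101.975 g/mol, so wt% Fe = 31.273/101.975 × 100 = 30.67%.
6.02 − 30.67 = -24.65 pp.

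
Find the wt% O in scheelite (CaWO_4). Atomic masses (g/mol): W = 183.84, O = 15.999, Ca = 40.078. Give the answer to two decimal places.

Formula mass = 1*40.078 + 1*183.84 + 4*15.999 = 287.914 g/mol, of which 63.996 g is O.
So O makes up 63.996/287.914 = 0.2223 of the mass, i.e. 22.23%.

22.23 weight percent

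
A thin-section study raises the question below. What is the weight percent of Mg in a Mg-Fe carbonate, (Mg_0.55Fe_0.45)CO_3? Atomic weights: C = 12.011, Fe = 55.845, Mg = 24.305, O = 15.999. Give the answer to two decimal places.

13.57 mass %

M((Mg_0.55Fe_0.45)CO_3) = 98.506 g/mol.
Mg contributes 0.55 × 24.305 = 13.368 g per mole.
13.368/98.506 = 0.1357 → 13.57%.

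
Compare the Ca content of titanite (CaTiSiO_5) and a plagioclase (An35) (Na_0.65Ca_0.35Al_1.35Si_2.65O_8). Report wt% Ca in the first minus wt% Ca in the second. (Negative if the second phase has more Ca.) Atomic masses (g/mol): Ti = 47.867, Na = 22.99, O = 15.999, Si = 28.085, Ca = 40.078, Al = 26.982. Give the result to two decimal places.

15.21 percentage points

First mineral: 40.078 g Ca in 196.025 g formula = 20.45 wt% Ca.
Second mineral: 14.027 g Ca in 267.814 g formula = 5.24 wt% Ca.
20.45% − 5.24% gives a difference of 15.21 percentage points.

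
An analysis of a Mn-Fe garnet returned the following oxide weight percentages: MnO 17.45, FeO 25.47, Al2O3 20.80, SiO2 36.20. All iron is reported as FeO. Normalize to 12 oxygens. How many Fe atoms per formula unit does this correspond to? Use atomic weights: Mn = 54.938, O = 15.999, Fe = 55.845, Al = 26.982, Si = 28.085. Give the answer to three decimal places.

1.760 Fe apfu

MnO: 17.45/70.937 = 0.24599 mol → 0.24599 mol Mn, 0.24599 mol O.
FeO: 25.47/71.844 = 0.35452 mol → 0.35452 mol Fe, 0.35452 mol O.
Al2O3: 20.80/101.961 = 0.20400 mol → 0.40800 mol Al, 0.61200 mol O.
SiO2: 36.20/60.083 = 0.60250 mol → 0.60250 mol Si, 1.20500 mol O.
Total oxygen = 2.41751 mol. Normalization factor = 12/2.41751 = 4.96379.
Fe per 12 O = 0.35452 × 4.96379 = 1.760.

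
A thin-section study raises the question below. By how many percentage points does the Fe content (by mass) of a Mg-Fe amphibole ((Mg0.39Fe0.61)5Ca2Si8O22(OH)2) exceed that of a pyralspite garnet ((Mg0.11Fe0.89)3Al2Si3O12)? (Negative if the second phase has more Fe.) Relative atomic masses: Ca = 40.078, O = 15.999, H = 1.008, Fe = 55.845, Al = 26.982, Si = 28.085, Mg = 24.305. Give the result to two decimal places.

Fe in (Mg0.39Fe0.61)5Ca2Si8O22(OH)2: molar mass 908.550 g/mol; 3.05×55.845 = 170.327 g → 18.75 wt%.
Fe in (Mg0.11Fe0.89)3Al2Si3O12: molar mass 487.334 g/mol; 2.67×55.845 = 149.106 g → 30.60 wt%.
Difference = 18.75 − 30.60 = -11.85 percentage points.

-11.85 percentage points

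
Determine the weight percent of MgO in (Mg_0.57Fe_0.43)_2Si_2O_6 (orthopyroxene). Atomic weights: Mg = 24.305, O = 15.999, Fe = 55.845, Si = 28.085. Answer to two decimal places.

Molar mass of (Mg_0.57Fe_0.43)_2Si_2O_6 = 1.14·24.305 + 0.86·55.845 + 2·28.085 + 6·15.999 = 227.898 g/mol.
Each formula unit contains 1.14 Mg, equivalent to 1.14/1 = 1.1400 mol MgO.
M(MgO) = 1×24.305 + 1×15.999 = 40.304 g/mol.
Mass of MgO per formula unit = 1.1400 × 40.304 = 45.947 g.
MgO wt% = 45.947 / 227.898 × 100 = 20.16%.

20.16 wt%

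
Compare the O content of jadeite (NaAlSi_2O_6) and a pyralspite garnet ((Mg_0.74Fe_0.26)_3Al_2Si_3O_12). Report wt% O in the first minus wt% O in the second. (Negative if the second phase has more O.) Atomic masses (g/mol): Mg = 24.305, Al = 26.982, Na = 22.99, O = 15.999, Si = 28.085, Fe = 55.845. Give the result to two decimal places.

M(NaAlSi_2O_6) = 202.136 g/mol, so wt% O = 95.994/202.136 × 100 = 47.49%.
M((Mg_0.74Fe_0.26)_3Al_2Si_3O_12) = 427.723 g/mol, so wt% O = 191.988/427.723 × 100 = 44.89%.
47.49 − 44.89 = 2.60 pp.

2.60 percentage points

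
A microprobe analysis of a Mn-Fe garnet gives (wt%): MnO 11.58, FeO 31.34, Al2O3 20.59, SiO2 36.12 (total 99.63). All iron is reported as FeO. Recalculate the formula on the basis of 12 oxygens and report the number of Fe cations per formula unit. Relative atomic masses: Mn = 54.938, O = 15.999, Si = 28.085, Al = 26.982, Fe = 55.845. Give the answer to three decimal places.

MnO: 11.58/70.937 = 0.16324 mol → 0.16324 mol Mn, 0.16324 mol O.
FeO: 31.34/71.844 = 0.43622 mol → 0.43622 mol Fe, 0.43622 mol O.
Al2O3: 20.59/101.961 = 0.20194 mol → 0.40388 mol Al, 0.60582 mol O.
SiO2: 36.12/60.083 = 0.60117 mol → 0.60117 mol Si, 1.20234 mol O.
Total oxygen = 2.40762 mol. Normalization factor = 12/2.40762 = 4.98418.
Fe per 12 O = 0.43622 × 4.98418 = 2.174.

2.174 Fe apfu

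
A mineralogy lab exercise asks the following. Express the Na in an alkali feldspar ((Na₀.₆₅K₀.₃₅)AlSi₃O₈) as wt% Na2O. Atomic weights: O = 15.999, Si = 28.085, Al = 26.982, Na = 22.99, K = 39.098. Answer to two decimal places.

7.52 wt%

Molar mass of (Na₀.₆₅K₀.₃₅)AlSi₃O₈ = 0.65·22.99 + 0.35·39.098 + 1·26.982 + 3·28.085 + 8·15.999 = 267.857 g/mol.
Each formula unit contains 0.65 Na, equivalent to 0.65/2 = 0.3250 mol Na2O.
M(Na2O) = 2×22.99 + 1×15.999 = 61.979 g/mol.
Mass of Na2O per formula unit = 0.3250 × 61.979 = 20.143 g.
Na2O wt% = 20.143 / 267.857 × 100 = 7.52%.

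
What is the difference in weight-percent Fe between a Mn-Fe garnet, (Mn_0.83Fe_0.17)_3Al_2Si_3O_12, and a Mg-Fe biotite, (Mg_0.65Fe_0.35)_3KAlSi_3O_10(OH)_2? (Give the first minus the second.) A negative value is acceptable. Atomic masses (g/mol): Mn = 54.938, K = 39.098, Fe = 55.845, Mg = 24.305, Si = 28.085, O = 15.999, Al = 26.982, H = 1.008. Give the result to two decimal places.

-7.27 percentage points

Fe in (Mn_0.83Fe_0.17)_3Al_2Si_3O_12: molar mass 495.484 g/mol; 0.51×55.845 = 28.481 g → 5.75 wt%.
Fe in (Mg_0.65Fe_0.35)_3KAlSi_3O_10(OH)_2: molar mass 450.371 g/mol; 1.05×55.845 = 58.637 g → 13.02 wt%.
Difference = 5.75 − 13.02 = -7.27 percentage points.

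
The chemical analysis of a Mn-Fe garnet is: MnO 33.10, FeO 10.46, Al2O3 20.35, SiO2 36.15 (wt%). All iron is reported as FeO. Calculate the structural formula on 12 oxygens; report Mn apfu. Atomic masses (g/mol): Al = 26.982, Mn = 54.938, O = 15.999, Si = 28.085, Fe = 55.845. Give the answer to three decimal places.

2.319 Mn apfu

33.10 wt% MnO ÷ 70.937 g/mol = 0.46661 mol, giving 0.46661 Mn and 0.46661 O.
10.46 wt% FeO ÷ 71.844 g/mol = 0.14559 mol, giving 0.14559 Fe and 0.14559 O.
20.35 wt% Al2O3 ÷ 101.961 g/mol = 0.19959 mol, giving 0.39918 Al and 0.59877 O.
36.15 wt% SiO2 ÷ 60.083 g/mol = 0.60167 mol, giving 0.60167 Si and 1.20334 O.
Oxygen sums to 2.41431; scaling by 12/2.41431 = 4.97036 puts the formula on 12 O.
Mn: 0.46661 × 4.97036 = 2.319 atoms per formula unit.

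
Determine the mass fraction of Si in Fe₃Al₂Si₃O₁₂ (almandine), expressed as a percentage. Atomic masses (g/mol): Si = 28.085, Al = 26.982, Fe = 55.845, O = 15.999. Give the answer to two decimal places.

M(Fe₃Al₂Si₃O₁₂) = 497.742 g/mol.
Si contributes 3 × 28.085 = 84.255 g per mole.
84.255/497.742 = 0.1693 → 16.93%.

16.93 weight percent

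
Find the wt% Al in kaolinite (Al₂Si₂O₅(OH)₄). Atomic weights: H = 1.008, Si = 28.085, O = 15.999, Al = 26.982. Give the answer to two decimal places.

20.90 wt%

M(Al₂Si₂O₅(OH)₄) = 258.157 g/mol.
Al contributes 2 × 26.982 = 53.964 g per mole.
53.964/258.157 = 0.2090 → 20.90%.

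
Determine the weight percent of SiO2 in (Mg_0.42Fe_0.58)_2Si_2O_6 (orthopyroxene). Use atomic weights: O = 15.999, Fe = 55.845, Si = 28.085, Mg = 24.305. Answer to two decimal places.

Molar mass of (Mg_0.42Fe_0.58)_2Si_2O_6 = 0.84×24.305 + 1.16×55.845 + 2×28.085 + 6×15.999 = 237.360 g/mol.
Each formula unit contains 2 Si, equivalent to 2/1 = 2.0000 mol SiO2.
M(SiO2) = 1×28.085 + 2×15.999 = 60.083 g/mol.
Mass of SiO2 per formula unit = 2.0000 × 60.083 = 120.166 g.
SiO2 wt% = 120.166 / 237.360 × 100 = 50.63%.

50.63 wt%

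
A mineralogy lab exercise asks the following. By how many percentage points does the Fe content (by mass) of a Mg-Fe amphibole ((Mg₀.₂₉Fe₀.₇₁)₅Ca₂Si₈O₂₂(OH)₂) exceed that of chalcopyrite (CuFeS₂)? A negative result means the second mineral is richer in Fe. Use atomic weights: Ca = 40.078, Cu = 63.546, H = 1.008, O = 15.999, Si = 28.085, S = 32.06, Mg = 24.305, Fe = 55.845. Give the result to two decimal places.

-8.98 percentage points

Fe in (Mg₀.₂₉Fe₀.₇₁)₅Ca₂Si₈O₂₂(OH)₂: molar mass 924.320 g/mol; 3.55×55.845 = 198.250 g → 21.45 wt%.
Fe in CuFeS₂: molar mass 183.511 g/mol; 1×55.845 = 55.845 g → 30.43 wt%.
Difference = 21.45 − 30.43 = -8.98 percentage points.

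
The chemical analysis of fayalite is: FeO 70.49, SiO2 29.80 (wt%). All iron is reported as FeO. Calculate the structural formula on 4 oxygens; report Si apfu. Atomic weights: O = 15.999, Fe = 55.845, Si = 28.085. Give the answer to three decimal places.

FeO: 70.49/71.844 = 0.98115 mol → 0.98115 mol Fe, 0.98115 mol O.
SiO2: 29.80/60.083 = 0.49598 mol → 0.49598 mol Si, 0.99196 mol O.
Total oxygen = 1.97311 mol. Normalization factor = 4/1.97311 = 2.02726.
Si per 4 O = 0.49598 × 2.02726 = 1.005.

1.005 Si apfu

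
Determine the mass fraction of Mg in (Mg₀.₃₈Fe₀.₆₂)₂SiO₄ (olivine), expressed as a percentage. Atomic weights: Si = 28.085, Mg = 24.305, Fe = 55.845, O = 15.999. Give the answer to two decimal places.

10.27 weight percent

Formula mass = 0.76·24.305 + 1.24·55.845 + 1·28.085 + 4·15.999 = 179.801 g/mol, of which 18.472 g is Mg.
So Mg makes up 18.472/179.801 = 0.1027 of the mass, i.e. 10.27%.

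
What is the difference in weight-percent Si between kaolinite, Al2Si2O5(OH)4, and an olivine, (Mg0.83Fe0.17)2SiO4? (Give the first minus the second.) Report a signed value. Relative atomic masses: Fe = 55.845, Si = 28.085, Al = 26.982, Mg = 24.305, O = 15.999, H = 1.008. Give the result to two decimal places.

3.21 percentage points

First mineral: 56.170 g Si in 258.157 g formula = 21.76 wt% Si.
Second mineral: 28.085 g Si in 151.415 g formula = 18.55 wt% Si.
21.76% − 18.55% gives a difference of 3.21 percentage points.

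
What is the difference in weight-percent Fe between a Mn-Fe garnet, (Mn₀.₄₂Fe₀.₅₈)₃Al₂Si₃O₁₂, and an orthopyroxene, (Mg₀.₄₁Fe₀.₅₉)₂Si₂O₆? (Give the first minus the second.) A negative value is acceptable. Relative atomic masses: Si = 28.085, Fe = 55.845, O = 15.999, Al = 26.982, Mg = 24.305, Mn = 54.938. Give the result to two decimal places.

-8.12 percentage points

First mineral: 97.170 g Fe in 496.599 g formula = 19.57 wt% Fe.
Second mineral: 65.897 g Fe in 237.991 g formula = 27.69 wt% Fe.
19.57% − 27.69% gives a difference of -8.12 percentage points.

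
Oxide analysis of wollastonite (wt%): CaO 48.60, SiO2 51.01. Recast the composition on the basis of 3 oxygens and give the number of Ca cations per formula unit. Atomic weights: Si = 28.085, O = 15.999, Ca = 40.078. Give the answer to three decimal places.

CaO (M=56.077): mol = 0.86667; Ca = 0.86667, O = 0.86667.
SiO2 (M=60.083): mol = 0.84899; Si = 0.84899, O = 1.69798.
ΣO = 2.56465; factor = 3/ΣO = 1.16975.
Ca apfu = 0.86667 × 1.16975 = 1.014.

1.014 Ca apfu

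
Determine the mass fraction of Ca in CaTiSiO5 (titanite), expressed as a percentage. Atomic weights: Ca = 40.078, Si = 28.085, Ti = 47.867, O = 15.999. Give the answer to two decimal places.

Formula mass = 1×40.078 + 1×47.867 + 1×28.085 + 5×15.999 = 196.025 g/mol, of which 40.078 g is Ca.
So Ca makes up 40.078/196.025 = 0.2045 of the mass, i.e. 20.45%.

20.45 wt%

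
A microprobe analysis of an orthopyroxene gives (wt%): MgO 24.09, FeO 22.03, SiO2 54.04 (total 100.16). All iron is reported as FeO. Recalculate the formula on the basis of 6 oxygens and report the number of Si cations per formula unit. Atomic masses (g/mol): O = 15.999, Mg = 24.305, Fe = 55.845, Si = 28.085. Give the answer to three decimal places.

1.996 Si apfu

MgO (M=40.304): mol = 0.59771; Mg = 0.59771, O = 0.59771.
FeO (M=71.844): mol = 0.30664; Fe = 0.30664, O = 0.30664.
SiO2 (M=60.083): mol = 0.89942; Si = 0.89942, O = 1.79884.
ΣO = 2.70319; factor = 6/ΣO = 2.21960.
Si apfu = 0.89942 × 2.21960 = 1.996.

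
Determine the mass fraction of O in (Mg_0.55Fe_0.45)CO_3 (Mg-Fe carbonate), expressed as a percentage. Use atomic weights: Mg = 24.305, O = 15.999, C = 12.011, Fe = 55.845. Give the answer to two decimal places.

48.72 wt%

Formula mass = 0.55×24.305 + 0.45×55.845 + 1×12.011 + 3×15.999 = 98.506 g/mol, of which 47.997 g is O.
So O makes up 47.997/98.506 = 0.4872 of the mass, i.e. 48.72%.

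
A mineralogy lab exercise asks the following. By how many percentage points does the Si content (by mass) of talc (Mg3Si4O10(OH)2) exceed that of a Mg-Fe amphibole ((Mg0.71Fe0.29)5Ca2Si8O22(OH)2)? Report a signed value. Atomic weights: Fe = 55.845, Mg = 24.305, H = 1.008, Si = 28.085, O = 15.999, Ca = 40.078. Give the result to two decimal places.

Si in Mg3Si4O10(OH)2: molar mass 379.259 g/mol; 4×28.085 = 112.340 g → 29.62 wt%.
Si in (Mg0.71Fe0.29)5Ca2Si8O22(OH)2: molar mass 858.086 g/mol; 8×28.085 = 224.680 g → 26.18 wt%.
Difference = 29.62 − 26.18 = 3.44 percentage points.

3.44 percentage points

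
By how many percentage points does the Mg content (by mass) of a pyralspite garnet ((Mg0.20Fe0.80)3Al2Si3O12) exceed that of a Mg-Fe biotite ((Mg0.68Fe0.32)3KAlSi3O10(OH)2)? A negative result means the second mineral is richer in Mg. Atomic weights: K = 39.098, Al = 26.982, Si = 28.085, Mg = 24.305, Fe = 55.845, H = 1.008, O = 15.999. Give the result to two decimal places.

-8.03 percentage points

M((Mg0.20Fe0.80)3Al2Si3O12) = 478.818 g/mol, so wt% Mg = 14.583/478.818 × 100 = 3.05%.
M((Mg0.68Fe0.32)3KAlSi3O10(OH)2) = 447.532 g/mol, so wt% Mg = 49.582/447.532 × 100 = 11.08%.
3.05 − 11.08 = -8.03 pp.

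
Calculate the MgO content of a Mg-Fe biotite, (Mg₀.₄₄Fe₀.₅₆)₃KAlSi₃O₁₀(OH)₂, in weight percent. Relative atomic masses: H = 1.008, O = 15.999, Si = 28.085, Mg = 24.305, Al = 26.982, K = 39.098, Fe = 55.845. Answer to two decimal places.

Formula mass = 470.241 g/mol.
1.32 Mg → 1.3200 mol MgO per formula unit; M(MgO) = 40.304, so MgO mass = 53.201 g.
53.201/470.241 × 100 = 11.31 wt%.

11.31 wt%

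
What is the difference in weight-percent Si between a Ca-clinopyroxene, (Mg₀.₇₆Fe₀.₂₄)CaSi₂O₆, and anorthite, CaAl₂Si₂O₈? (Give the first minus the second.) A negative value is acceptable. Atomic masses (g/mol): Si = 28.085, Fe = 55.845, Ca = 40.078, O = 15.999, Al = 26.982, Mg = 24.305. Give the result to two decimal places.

M((Mg₀.₇₆Fe₀.₂₄)CaSi₂O₆) = 224.117 g/mol, so wt% Si = 56.170/224.117 × 100 = 25.06%.
M(CaAl₂Si₂O₈) = 278.204 g/mol, so wt% Si = 56.170/278.204 × 100 = 20.19%.
25.06 − 20.19 = 4.87 pp.

4.87 percentage points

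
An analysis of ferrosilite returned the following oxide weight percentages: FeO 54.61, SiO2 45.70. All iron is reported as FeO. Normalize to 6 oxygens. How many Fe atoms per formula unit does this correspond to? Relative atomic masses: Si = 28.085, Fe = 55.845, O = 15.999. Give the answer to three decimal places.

1.999 Fe apfu

FeO: 54.61/71.844 = 0.76012 mol → 0.76012 mol Fe, 0.76012 mol O.
SiO2: 45.70/60.083 = 0.76061 mol → 0.76061 mol Si, 1.52122 mol O.
Total oxygen = 2.28134 mol. Normalization factor = 6/2.28134 = 2.63003.
Fe per 6 O = 0.76012 × 2.63003 = 1.999.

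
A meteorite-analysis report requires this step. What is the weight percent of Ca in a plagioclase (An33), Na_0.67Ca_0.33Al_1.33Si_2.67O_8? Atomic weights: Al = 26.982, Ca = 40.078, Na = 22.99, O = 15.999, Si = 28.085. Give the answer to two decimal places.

4.94 mass %

M(Na_0.67Ca_0.33Al_1.33Si_2.67O_8) = 267.494 g/mol.
Ca contributes 0.33 × 40.078 = 13.226 g per mole.
13.226/267.494 = 0.0494 → 4.94%.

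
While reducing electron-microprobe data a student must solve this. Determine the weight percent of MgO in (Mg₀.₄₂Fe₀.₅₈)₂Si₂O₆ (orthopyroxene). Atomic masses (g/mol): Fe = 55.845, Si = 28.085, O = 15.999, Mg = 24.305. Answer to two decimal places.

M((Mg₀.₄₂Fe₀.₅₈)₂Si₂O₆) = 237.360 g/mol; M(MgO) = 40.304 g/mol.
Moles MgO per formula unit = 0.84 Mg ÷ 1 = 0.8400.
MgO fraction = (0.8400 × 40.304) / 237.360 = 33.855/237.360 = 0.1426.

14.26 wt%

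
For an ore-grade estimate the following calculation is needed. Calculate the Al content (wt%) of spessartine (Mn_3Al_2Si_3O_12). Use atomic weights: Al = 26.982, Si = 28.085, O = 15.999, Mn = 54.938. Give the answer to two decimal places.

M(Mn_3Al_2Si_3O_12) = 495.021 g/mol.
Al contributes 2 × 26.982 = 53.964 g per mole.
53.964/495.021 = 0.1090 → 10.90%.

10.90 wt%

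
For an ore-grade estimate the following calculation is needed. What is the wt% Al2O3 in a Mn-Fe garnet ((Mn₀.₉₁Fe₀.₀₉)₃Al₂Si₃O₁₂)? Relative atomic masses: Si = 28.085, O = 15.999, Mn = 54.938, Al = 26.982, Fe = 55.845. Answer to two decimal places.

20.59 wt%

M((Mn₀.₉₁Fe₀.₀₉)₃Al₂Si₃O₁₂) = 495.266 g/mol; M(Al2O3) = 101.961 g/mol.
Moles Al2O3 per formula unit = 2 Al ÷ 2 = 1.0000.
Al2O3 fraction = (1.0000 × 101.961) / 495.266 = 101.961/495.266 = 0.2059.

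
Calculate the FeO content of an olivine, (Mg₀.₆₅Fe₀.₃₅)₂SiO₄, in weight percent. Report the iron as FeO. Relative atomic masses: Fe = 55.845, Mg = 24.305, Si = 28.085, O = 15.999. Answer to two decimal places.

Formula mass = 162.769 g/mol.
0.70 Fe → 0.7000 mol FeO per formula unit; M(FeO) = 71.844, so FeO mass = 50.291 g.
50.291/162.769 × 100 = 30.90 wt%.

30.90 wt%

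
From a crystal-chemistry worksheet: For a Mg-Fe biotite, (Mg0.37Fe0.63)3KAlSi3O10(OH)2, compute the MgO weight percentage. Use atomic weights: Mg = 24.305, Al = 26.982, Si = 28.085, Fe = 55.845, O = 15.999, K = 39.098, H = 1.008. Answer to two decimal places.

9.38 wt%

M((Mg0.37Fe0.63)3KAlSi3O10(OH)2) = 476.865 g/mol; M(MgO) = 40.304 g/mol.
Moles MgO per formula unit = 1.11 Mg ÷ 1 = 1.1100.
MgO fraction = (1.1100 × 40.304) / 476.865 = 44.737/476.865 = 0.0938.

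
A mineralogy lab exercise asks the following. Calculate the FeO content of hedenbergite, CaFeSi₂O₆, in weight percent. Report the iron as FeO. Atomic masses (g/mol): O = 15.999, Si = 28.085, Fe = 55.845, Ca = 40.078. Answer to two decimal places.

28.96 wt%

Molar mass of CaFeSi₂O₆ = 1×40.078 + 1×55.845 + 2×28.085 + 6×15.999 = 248.087 g/mol.
Each formula unit contains 1 Fe, equivalent to 1/1 = 1.0000 mol FeO.
M(FeO) = 1×55.845 + 1×15.999 = 71.844 g/mol.
Mass of FeO per formula unit = 1.0000 × 71.844 = 71.844 g.
FeO wt% = 71.844 / 248.087 × 100 = 28.96%.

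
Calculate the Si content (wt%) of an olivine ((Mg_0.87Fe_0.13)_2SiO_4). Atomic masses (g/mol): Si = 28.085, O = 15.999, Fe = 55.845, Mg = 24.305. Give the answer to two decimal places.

Molar mass of (Mg_0.87Fe_0.13)_2SiO_4: 1.74×24.305 + 0.26×55.845 + 1×28.085 + 4×15.999 = 148.891 g/mol.
Mass of Si per formula unit: 1 × 28.085 = 28.085 g.
Weight fraction Si = 28.085 / 148.891 = 0.1886.

18.86 wt%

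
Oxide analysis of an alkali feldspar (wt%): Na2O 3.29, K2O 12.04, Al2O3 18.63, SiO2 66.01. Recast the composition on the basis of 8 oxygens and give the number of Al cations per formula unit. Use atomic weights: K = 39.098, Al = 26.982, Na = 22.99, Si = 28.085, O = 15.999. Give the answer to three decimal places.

0.999 Al apfu

Na2O: 3.29/61.979 = 0.05308 mol → 0.10616 mol Na, 0.05308 mol O.
K2O: 12.04/94.195 = 0.12782 mol → 0.25564 mol K, 0.12782 mol O.
Al2O3: 18.63/101.961 = 0.18272 mol → 0.36544 mol Al, 0.54816 mol O.
SiO2: 66.01/60.083 = 1.09865 mol → 1.09865 mol Si, 2.19730 mol O.
Total oxygen = 2.92636 mol. Normalization factor = 8/2.92636 = 2.73377.
Al per 8 O = 0.36544 × 2.73377 = 0.999.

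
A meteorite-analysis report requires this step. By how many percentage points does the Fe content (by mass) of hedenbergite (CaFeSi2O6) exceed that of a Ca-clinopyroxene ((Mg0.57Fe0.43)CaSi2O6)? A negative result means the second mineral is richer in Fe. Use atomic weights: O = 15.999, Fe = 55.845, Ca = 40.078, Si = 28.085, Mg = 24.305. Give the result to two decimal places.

First mineral: 55.845 g Fe in 248.087 g formula = 22.51 wt% Fe.
Second mineral: 24.013 g Fe in 230.109 g formula = 10.44 wt% Fe.
22.51% − 10.44% gives a difference of 12.07 percentage points.

12.07 percentage points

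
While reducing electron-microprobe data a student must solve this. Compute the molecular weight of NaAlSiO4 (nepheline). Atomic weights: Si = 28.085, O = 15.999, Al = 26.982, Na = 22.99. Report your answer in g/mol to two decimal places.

Na: 1 × 22.99 = 22.9900
Al: 1 × 26.982 = 26.9820
Si: 1 × 28.085 = 28.0850
O: 4 × 15.999 = 63.9960
Summing the contributions gives the formula mass.

142.05 g/mol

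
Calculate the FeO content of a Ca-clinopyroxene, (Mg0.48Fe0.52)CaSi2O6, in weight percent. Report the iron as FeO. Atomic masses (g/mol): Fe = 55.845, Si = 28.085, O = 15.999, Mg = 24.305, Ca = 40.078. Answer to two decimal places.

16.04 wt%

Formula mass = 232.948 g/mol.
0.52 Fe → 0.5200 mol FeO per formula unit; M(FeO) = 71.844, so FeO mass = 37.359 g.
37.359/232.948 × 100 = 16.04 wt%.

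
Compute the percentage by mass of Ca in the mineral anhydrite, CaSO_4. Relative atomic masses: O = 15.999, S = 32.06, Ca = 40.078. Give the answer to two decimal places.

Formula mass = 1*40.078 + 1*32.06 + 4*15.999 = 136.134 g/mol, of which 40.078 g is Ca.
So Ca makes up 40.078/136.134 = 0.2944 of the mass, i.e. 29.44%.

29.44 weight percent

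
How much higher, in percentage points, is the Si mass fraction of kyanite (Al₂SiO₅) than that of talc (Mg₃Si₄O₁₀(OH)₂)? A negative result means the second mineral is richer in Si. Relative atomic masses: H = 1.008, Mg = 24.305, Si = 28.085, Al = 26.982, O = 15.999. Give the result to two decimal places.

-12.29 percentage points

First mineral: 28.085 g Si in 162.044 g formula = 17.33 wt% Si.
Second mineral: 112.340 g Si in 379.259 g formula = 29.62 wt% Si.
17.33% − 29.62% gives a difference of -12.29 percentage points.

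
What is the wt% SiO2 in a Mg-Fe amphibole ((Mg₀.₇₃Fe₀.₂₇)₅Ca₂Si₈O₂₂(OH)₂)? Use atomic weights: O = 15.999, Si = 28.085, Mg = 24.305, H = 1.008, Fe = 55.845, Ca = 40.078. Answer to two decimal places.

56.22 wt%

Molar mass of (Mg₀.₇₃Fe₀.₂₇)₅Ca₂Si₈O₂₂(OH)₂ = 3.65*24.305 + 1.35*55.845 + 2*40.078 + 8*28.085 + 24*15.999 + 2*1.008 = 854.932 g/mol.
Each formula unit contains 8 Si, equivalent to 8/1 = 8.0000 mol SiO2.
M(SiO2) = 1×28.085 + 2×15.999 = 60.083 g/mol.
Mass of SiO2 per formula unit = 8.0000 × 60.083 = 480.664 g.
SiO2 wt% = 480.664 / 854.932 × 100 = 56.22%.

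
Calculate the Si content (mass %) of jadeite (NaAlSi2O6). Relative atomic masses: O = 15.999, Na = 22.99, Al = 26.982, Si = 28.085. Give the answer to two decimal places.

M(NaAlSi2O6) = 202.136 g/mol.
Si contributes 2 × 28.085 = 56.170 g per mole.
56.170/202.136 = 0.2779 → 27.79%.

27.79 mass %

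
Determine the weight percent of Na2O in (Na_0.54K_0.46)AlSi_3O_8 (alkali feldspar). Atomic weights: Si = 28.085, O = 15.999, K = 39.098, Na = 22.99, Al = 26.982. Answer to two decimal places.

M((Na_0.54K_0.46)AlSi_3O_8) = 269.629 g/mol; M(Na2O) = 61.979 g/mol.
Moles Na2O per formula unit = 0.54 Na ÷ 2 = 0.2700.
Na2O fraction = (0.2700 × 61.979) / 269.629 = 16.734/269.629 = 0.0621.

6.21 wt%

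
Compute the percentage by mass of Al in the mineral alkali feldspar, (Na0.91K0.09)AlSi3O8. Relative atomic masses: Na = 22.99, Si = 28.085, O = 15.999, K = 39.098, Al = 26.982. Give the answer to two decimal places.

10.23 weight percent

Formula mass = 0.91·22.99 + 0.09·39.098 + 1·26.982 + 3·28.085 + 8·15.999 = 263.669 g/mol, of which 26.982 g is Al.
So Al makes up 26.982/263.669 = 0.1023 of the mass, i.e. 10.23%.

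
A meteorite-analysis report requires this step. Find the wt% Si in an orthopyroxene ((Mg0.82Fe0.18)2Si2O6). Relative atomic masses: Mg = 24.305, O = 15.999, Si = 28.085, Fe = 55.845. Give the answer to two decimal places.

26.48 mass %

M((Mg0.82Fe0.18)2Si2O6) = 212.128 g/mol.
Si contributes 2 × 28.085 = 56.170 g per mole.
56.170/212.128 = 0.2648 → 26.48%.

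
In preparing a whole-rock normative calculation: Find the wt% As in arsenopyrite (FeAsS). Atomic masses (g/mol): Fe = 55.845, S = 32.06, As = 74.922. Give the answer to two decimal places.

Molar mass of FeAsS: 1·55.845 + 1·74.922 + 1·32.06 = 162.827 g/mol.
Mass of As per formula unit: 1 × 74.922 = 74.922 g.
Weight fraction As = 74.922 / 162.827 = 0.4601.

46.01 mass %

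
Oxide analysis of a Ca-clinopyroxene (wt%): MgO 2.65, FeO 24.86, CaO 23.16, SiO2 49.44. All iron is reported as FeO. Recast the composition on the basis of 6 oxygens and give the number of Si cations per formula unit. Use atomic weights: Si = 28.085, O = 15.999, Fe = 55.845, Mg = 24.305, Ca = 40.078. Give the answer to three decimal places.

MgO: 2.65/40.304 = 0.06575 mol → 0.06575 mol Mg, 0.06575 mol O.
FeO: 24.86/71.844 = 0.34603 mol → 0.34603 mol Fe, 0.34603 mol O.
CaO: 23.16/56.077 = 0.41300 mol → 0.41300 mol Ca, 0.41300 mol O.
SiO2: 49.44/60.083 = 0.82286 mol → 0.82286 mol Si, 1.64572 mol O.
Total oxygen = 2.47050 mol. Normalization factor = 6/2.47050 = 2.42866.
Si per 6 O = 0.82286 × 2.42866 = 1.998.

1.998 Si apfu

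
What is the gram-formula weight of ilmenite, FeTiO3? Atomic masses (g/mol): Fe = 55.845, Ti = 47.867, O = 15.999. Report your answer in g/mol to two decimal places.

M = 1×55.845 + 1×47.867 + 3×15.999

151.71 g/mol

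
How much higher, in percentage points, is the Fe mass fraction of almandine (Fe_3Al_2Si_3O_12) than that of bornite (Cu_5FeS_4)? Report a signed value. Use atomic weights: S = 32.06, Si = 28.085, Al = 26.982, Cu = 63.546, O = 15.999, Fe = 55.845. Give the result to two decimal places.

22.53 percentage points

Fe in Fe_3Al_2Si_3O_12: molar mass 497.742 g/mol; 3×55.845 = 167.535 g → 33.66 wt%.
Fe in Cu_5FeS_4: molar mass 501.815 g/mol; 1×55.845 = 55.845 g → 11.13 wt%.
Difference = 33.66 − 11.13 = 22.53 percentage points.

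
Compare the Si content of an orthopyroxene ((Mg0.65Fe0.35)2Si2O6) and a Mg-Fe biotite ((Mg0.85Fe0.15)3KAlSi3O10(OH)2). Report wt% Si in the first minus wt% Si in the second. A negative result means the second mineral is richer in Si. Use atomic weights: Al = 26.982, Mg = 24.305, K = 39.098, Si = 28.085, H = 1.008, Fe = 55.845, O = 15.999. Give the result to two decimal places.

Si in (Mg0.65Fe0.35)2Si2O6: molar mass 222.852 g/mol; 2×28.085 = 56.170 g → 25.21 wt%.
Si in (Mg0.85Fe0.15)3KAlSi3O10(OH)2: molar mass 431.447 g/mol; 3×28.085 = 84.255 g → 19.53 wt%.
Difference = 25.21 − 19.53 = 5.68 percentage points.

5.68 percentage points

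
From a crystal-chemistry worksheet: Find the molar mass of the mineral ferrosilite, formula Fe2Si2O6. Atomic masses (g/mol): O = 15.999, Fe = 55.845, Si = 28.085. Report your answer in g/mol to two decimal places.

The formula mass is the sum 2·55.845 + 2·28.085 + 6·15.999.

263.85 g/mol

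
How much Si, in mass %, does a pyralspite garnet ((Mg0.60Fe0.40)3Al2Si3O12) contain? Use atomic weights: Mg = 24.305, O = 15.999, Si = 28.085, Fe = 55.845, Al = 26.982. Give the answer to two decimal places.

19.11 mass %

Formula mass = 1.80×24.305 + 1.20×55.845 + 2×26.982 + 3×28.085 + 12×15.999 = 440.970 g/mol, of which 84.255 g is Si.
So Si makes up 84.255/440.970 = 0.1911 of the mass, i.e. 19.11%.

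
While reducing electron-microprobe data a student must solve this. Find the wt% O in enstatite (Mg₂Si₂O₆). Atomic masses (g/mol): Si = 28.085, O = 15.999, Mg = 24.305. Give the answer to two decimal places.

47.81 weight percent

Formula mass = 2·24.305 + 2·28.085 + 6·15.999 = 200.774 g/mol, of which 95.994 g is O.
So O makes up 95.994/200.774 = 0.4781 of the mass, i.e. 47.81%.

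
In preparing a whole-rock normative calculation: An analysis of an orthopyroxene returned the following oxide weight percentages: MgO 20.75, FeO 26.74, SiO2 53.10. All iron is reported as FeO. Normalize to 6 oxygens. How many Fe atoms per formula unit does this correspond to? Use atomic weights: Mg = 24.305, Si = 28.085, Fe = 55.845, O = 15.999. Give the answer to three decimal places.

MgO (M=40.304): mol = 0.51484; Mg = 0.51484, O = 0.51484.
FeO (M=71.844): mol = 0.37220; Fe = 0.37220, O = 0.37220.
SiO2 (M=60.083): mol = 0.88378; Si = 0.88378, O = 1.76756.
ΣO = 2.65460; factor = 6/ΣO = 2.26023.
Fe apfu = 0.37220 × 2.26023 = 0.841.

0.841 Fe apfu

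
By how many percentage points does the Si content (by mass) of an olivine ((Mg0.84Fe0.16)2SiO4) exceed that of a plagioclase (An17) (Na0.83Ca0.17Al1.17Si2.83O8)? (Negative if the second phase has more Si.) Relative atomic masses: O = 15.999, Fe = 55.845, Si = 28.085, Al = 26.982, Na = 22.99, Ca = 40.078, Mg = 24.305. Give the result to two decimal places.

-11.37 percentage points

First mineral: 28.085 g Si in 150.784 g formula = 18.63 wt% Si.
Second mineral: 79.481 g Si in 264.936 g formula = 30.00 wt% Si.
18.63% − 30.00% gives a difference of -11.37 percentage points.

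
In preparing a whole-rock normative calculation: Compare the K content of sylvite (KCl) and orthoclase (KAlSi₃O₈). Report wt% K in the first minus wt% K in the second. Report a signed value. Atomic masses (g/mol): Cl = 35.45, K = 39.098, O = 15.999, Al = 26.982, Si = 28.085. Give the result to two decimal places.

M(KCl) = 74.548 g/mol, so wt% K = 39.098/74.548 × 100 = 52.45%.
M(KAlSi₃O₈) = 278.327 g/mol, so wt% K = 39.098/278.327 × 100 = 14.05%.
52.45 − 14.05 = 38.40 pp.

38.40 percentage points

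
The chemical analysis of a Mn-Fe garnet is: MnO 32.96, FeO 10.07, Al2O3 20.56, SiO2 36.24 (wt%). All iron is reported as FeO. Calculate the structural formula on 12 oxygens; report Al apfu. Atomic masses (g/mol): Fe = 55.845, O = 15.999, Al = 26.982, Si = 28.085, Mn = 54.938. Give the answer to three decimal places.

32.96 wt% MnO ÷ 70.937 g/mol = 0.46464 mol, giving 0.46464 Mn and 0.46464 O.
10.07 wt% FeO ÷ 71.844 g/mol = 0.14016 mol, giving 0.14016 Fe and 0.14016 O.
20.56 wt% Al2O3 ÷ 101.961 g/mol = 0.20165 mol, giving 0.40330 Al and 0.60495 O.
36.24 wt% SiO2 ÷ 60.083 g/mol = 0.60317 mol, giving 0.60317 Si and 1.20634 O.
Oxygen sums to 2.41609; scaling by 12/2.41609 = 4.96670 puts the formula on 12 O.
Al: 0.40330 × 4.96670 = 2.003 atoms per formula unit.

2.003 Al apfu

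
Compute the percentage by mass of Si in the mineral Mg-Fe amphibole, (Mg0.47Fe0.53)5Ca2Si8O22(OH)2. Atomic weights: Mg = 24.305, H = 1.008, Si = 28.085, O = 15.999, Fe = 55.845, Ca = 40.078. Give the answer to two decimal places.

25.08 mass %

M((Mg0.47Fe0.53)5Ca2Si8O22(OH)2) = 895.934 g/mol.
Si contributes 8 × 28.085 = 224.680 g per mole.
224.680/895.934 = 0.2508 → 25.08%.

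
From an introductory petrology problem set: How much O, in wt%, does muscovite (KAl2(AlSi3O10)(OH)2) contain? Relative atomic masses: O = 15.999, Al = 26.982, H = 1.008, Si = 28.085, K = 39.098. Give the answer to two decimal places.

M(KAl2(AlSi3O10)(OH)2) = 398.303 g/mol.
O contributes 12 × 15.999 = 191.988 g per mole.
191.988/398.303 = 0.4820 → 48.20%.

48.20 wt%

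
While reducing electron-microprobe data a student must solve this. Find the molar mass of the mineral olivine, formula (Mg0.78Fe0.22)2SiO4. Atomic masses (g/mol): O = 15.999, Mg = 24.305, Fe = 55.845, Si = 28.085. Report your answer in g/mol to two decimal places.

Mg: 1.56 × 24.305 = 37.9158
Fe: 0.44 × 55.845 = 24.5718
Si: 1 × 28.085 = 28.0850
O: 4 × 15.999 = 63.9960
Summing the contributions gives the formula mass.

154.57 g/mol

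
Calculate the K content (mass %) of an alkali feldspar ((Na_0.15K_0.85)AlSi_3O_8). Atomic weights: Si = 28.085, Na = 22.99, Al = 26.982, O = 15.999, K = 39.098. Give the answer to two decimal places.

12.04 mass %

Molar mass of (Na_0.15K_0.85)AlSi_3O_8: 0.15×22.99 + 0.85×39.098 + 1×26.982 + 3×28.085 + 8×15.999 = 275.911 g/mol.
Mass of K per formula unit: 0.85 × 39.098 = 33.233 g.
Weight fraction K = 33.233 / 275.911 = 0.1204.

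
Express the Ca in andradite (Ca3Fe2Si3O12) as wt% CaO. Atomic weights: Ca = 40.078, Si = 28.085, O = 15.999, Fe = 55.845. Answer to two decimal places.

33.11 wt%

Formula mass = 508.167 g/mol.
3 Ca → 3.0000 mol CaO per formula unit; M(CaO) = 56.077, so CaO mass = 168.231 g.
168.231/508.167 × 100 = 33.11 wt%.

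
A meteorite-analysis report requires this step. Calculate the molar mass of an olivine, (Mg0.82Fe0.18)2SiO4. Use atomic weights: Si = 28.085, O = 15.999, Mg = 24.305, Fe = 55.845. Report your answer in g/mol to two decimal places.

The formula mass is the sum 1.64*24.305 + 0.36*55.845 + 1*28.085 + 4*15.999.

152.05 g/mol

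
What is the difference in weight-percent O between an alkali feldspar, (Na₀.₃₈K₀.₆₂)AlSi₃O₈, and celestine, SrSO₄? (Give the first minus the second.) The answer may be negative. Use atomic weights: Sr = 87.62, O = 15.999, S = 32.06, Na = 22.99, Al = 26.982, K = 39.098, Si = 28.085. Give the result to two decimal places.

O in (Na₀.₃₈K₀.₆₂)AlSi₃O₈: molar mass 272.206 g/mol; 8×15.999 = 127.992 g → 47.02 wt%.
O in SrSO₄: molar mass 183.676 g/mol; 4×15.999 = 63.996 g → 34.84 wt%.
Difference = 47.02 − 34.84 = 12.18 percentage points.

12.18 percentage points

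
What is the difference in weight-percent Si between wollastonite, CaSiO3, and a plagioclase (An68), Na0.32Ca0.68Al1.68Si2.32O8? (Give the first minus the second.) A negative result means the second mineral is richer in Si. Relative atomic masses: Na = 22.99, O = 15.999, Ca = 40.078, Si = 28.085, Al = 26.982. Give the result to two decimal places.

First mineral: 28.085 g Si in 116.160 g formula = 24.18 wt% Si.
Second mineral: 65.157 g Si in 273.089 g formula = 23.86 wt% Si.
24.18% − 23.86% gives a difference of 0.32 percentage points.

0.32 percentage points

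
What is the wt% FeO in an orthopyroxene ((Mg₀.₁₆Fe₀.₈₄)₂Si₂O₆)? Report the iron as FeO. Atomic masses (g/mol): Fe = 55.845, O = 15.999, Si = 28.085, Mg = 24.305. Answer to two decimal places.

M((Mg₀.₁₆Fe₀.₈₄)₂Si₂O₆) = 253.761 g/mol; M(FeO) = 71.844 g/mol.
Moles FeO per formula unit = 1.68 Fe ÷ 1 = 1.6800.
FeO fraction = (1.6800 × 71.844) / 253.761 = 120.698/253.761 = 0.4756.

47.56 wt%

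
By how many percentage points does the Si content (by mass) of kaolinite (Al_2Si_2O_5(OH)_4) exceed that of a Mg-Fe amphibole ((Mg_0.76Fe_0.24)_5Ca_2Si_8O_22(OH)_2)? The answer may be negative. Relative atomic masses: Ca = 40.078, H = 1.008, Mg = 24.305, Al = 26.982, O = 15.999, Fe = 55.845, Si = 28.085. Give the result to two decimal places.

-4.67 percentage points

M(Al_2Si_2O_5(OH)_4) = 258.157 g/mol, so wt% Si = 56.170/258.157 × 100 = 21.76%.
M((Mg_0.76Fe_0.24)_5Ca_2Si_8O_22(OH)_2) = 850.201 g/mol, so wt% Si = 224.680/850.201 × 100 = 26.43%.
21.76 − 26.43 = -4.67 pp.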